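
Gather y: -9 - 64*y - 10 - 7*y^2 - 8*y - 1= -7*y^2 - 72*y - 20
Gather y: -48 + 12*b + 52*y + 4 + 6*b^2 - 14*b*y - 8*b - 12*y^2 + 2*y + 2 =6*b^2 + 4*b - 12*y^2 + y*(54 - 14*b) - 42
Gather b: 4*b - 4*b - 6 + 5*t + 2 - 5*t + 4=0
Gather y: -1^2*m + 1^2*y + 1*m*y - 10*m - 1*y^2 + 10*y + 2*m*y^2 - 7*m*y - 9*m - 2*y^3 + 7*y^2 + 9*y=-20*m - 2*y^3 + y^2*(2*m + 6) + y*(20 - 6*m)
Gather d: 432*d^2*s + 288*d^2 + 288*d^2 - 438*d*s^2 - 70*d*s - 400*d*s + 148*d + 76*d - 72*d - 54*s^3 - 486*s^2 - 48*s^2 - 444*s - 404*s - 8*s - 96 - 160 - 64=d^2*(432*s + 576) + d*(-438*s^2 - 470*s + 152) - 54*s^3 - 534*s^2 - 856*s - 320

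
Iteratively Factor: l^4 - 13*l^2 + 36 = (l + 3)*(l^3 - 3*l^2 - 4*l + 12) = (l - 3)*(l + 3)*(l^2 - 4) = (l - 3)*(l + 2)*(l + 3)*(l - 2)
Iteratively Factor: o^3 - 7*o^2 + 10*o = (o)*(o^2 - 7*o + 10) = o*(o - 2)*(o - 5)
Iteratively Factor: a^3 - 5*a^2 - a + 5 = (a - 5)*(a^2 - 1) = (a - 5)*(a + 1)*(a - 1)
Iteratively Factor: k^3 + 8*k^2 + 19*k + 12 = (k + 3)*(k^2 + 5*k + 4) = (k + 1)*(k + 3)*(k + 4)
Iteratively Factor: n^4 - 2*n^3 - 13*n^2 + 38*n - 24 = (n + 4)*(n^3 - 6*n^2 + 11*n - 6) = (n - 3)*(n + 4)*(n^2 - 3*n + 2) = (n - 3)*(n - 1)*(n + 4)*(n - 2)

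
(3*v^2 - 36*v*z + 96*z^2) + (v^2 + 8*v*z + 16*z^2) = 4*v^2 - 28*v*z + 112*z^2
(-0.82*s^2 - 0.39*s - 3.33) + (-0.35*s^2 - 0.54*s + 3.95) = -1.17*s^2 - 0.93*s + 0.62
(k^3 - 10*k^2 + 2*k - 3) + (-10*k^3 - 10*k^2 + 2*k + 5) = -9*k^3 - 20*k^2 + 4*k + 2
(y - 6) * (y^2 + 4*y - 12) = y^3 - 2*y^2 - 36*y + 72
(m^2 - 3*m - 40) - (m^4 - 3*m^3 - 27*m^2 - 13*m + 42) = -m^4 + 3*m^3 + 28*m^2 + 10*m - 82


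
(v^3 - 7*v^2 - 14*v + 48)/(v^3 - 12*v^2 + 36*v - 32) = (v + 3)/(v - 2)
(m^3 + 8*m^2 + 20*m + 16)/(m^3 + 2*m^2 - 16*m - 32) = (m + 2)/(m - 4)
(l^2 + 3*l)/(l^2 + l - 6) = l/(l - 2)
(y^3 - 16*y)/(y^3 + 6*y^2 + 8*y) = (y - 4)/(y + 2)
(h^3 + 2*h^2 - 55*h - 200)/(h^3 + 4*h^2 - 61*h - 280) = (h + 5)/(h + 7)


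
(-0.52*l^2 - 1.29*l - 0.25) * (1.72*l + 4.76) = -0.8944*l^3 - 4.694*l^2 - 6.5704*l - 1.19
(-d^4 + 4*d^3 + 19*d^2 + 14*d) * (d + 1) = -d^5 + 3*d^4 + 23*d^3 + 33*d^2 + 14*d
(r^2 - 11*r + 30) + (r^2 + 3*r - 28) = 2*r^2 - 8*r + 2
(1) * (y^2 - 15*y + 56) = y^2 - 15*y + 56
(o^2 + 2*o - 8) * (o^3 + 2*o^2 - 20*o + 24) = o^5 + 4*o^4 - 24*o^3 - 32*o^2 + 208*o - 192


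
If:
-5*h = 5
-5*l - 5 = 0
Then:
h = -1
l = -1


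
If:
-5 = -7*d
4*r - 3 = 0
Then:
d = 5/7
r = 3/4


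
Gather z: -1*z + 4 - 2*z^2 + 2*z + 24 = -2*z^2 + z + 28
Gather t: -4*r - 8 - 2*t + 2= -4*r - 2*t - 6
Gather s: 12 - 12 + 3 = 3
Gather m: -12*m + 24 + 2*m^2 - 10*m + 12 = 2*m^2 - 22*m + 36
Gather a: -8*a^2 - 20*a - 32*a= -8*a^2 - 52*a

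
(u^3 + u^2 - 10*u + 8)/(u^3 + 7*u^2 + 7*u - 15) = (u^2 + 2*u - 8)/(u^2 + 8*u + 15)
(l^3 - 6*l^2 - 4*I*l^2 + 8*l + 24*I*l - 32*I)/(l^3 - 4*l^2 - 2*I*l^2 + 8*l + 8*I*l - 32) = (l - 2)/(l + 2*I)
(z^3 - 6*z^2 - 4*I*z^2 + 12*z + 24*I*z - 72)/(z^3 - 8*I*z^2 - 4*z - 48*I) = (z - 6)/(z - 4*I)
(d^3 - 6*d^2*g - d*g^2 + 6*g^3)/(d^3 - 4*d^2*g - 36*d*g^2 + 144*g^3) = (d^2 - g^2)/(d^2 + 2*d*g - 24*g^2)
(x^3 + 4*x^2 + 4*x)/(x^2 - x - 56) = x*(x^2 + 4*x + 4)/(x^2 - x - 56)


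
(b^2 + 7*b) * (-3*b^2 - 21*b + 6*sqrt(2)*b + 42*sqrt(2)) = -3*b^4 - 42*b^3 + 6*sqrt(2)*b^3 - 147*b^2 + 84*sqrt(2)*b^2 + 294*sqrt(2)*b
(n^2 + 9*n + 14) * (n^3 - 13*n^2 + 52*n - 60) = n^5 - 4*n^4 - 51*n^3 + 226*n^2 + 188*n - 840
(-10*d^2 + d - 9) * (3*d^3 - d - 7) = -30*d^5 + 3*d^4 - 17*d^3 + 69*d^2 + 2*d + 63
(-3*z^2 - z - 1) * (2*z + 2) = -6*z^3 - 8*z^2 - 4*z - 2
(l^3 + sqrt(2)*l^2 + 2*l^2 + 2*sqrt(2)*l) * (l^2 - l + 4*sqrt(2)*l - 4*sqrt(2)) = l^5 + l^4 + 5*sqrt(2)*l^4 + 6*l^3 + 5*sqrt(2)*l^3 - 10*sqrt(2)*l^2 + 8*l^2 - 16*l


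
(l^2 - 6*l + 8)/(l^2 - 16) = (l - 2)/(l + 4)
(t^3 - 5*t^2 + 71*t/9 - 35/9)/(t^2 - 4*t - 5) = (-9*t^3 + 45*t^2 - 71*t + 35)/(9*(-t^2 + 4*t + 5))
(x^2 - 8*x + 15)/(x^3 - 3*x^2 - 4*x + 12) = (x - 5)/(x^2 - 4)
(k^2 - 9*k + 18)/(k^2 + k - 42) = (k - 3)/(k + 7)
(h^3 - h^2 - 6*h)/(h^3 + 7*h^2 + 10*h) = (h - 3)/(h + 5)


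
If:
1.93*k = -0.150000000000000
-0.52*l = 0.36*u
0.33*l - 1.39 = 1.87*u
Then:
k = -0.08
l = 0.46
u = -0.66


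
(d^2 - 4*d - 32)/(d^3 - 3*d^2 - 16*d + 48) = (d - 8)/(d^2 - 7*d + 12)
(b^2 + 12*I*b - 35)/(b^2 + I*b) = (b^2 + 12*I*b - 35)/(b*(b + I))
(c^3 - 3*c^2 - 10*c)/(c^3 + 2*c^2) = (c - 5)/c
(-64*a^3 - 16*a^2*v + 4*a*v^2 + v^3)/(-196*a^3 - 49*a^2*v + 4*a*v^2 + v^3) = (-16*a^2 + v^2)/(-49*a^2 + v^2)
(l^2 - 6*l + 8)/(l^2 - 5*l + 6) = (l - 4)/(l - 3)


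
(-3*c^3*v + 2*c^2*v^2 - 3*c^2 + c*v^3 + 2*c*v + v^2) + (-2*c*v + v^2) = -3*c^3*v + 2*c^2*v^2 - 3*c^2 + c*v^3 + 2*v^2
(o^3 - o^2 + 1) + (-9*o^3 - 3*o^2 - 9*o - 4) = -8*o^3 - 4*o^2 - 9*o - 3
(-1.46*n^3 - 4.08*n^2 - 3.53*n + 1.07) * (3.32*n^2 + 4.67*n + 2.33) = -4.8472*n^5 - 20.3638*n^4 - 34.175*n^3 - 22.4391*n^2 - 3.228*n + 2.4931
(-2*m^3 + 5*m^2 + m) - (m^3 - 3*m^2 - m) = -3*m^3 + 8*m^2 + 2*m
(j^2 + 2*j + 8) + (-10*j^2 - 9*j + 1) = -9*j^2 - 7*j + 9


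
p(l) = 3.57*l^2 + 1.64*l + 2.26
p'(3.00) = 23.06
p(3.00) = 39.31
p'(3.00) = 23.06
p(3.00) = 39.31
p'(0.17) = 2.85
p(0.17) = 2.64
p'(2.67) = 20.70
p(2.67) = 32.09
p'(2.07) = 16.42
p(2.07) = 20.95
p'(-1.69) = -10.43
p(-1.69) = 9.68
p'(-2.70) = -17.64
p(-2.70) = 23.86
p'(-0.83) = -4.29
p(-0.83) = 3.36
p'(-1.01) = -5.57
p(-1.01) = 4.25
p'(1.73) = 13.99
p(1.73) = 15.78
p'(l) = 7.14*l + 1.64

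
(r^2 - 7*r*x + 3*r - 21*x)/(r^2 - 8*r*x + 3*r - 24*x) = (-r + 7*x)/(-r + 8*x)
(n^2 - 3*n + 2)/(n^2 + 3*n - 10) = (n - 1)/(n + 5)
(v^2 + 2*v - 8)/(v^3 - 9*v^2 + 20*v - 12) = (v + 4)/(v^2 - 7*v + 6)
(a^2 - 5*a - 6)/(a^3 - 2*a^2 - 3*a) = (a - 6)/(a*(a - 3))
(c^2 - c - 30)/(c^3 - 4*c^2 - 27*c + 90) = 1/(c - 3)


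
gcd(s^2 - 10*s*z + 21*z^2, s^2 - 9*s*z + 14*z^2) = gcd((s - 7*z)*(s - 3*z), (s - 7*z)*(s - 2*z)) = -s + 7*z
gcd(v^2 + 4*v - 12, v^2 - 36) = v + 6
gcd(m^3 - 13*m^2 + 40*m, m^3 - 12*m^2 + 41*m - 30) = m - 5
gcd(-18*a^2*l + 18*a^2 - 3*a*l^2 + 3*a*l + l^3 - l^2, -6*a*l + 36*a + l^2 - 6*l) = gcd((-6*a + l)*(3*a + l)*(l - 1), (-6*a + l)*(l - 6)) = 6*a - l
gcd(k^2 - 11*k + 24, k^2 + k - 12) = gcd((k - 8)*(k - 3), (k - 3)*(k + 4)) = k - 3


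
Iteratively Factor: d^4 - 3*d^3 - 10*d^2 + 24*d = (d - 2)*(d^3 - d^2 - 12*d) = (d - 2)*(d + 3)*(d^2 - 4*d) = (d - 4)*(d - 2)*(d + 3)*(d)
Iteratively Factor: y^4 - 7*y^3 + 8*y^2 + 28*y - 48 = (y - 3)*(y^3 - 4*y^2 - 4*y + 16) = (y - 4)*(y - 3)*(y^2 - 4) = (y - 4)*(y - 3)*(y - 2)*(y + 2)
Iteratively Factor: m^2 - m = (m)*(m - 1)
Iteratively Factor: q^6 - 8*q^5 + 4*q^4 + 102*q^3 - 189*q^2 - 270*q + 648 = (q + 2)*(q^5 - 10*q^4 + 24*q^3 + 54*q^2 - 297*q + 324) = (q - 4)*(q + 2)*(q^4 - 6*q^3 + 54*q - 81) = (q - 4)*(q - 3)*(q + 2)*(q^3 - 3*q^2 - 9*q + 27) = (q - 4)*(q - 3)*(q + 2)*(q + 3)*(q^2 - 6*q + 9) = (q - 4)*(q - 3)^2*(q + 2)*(q + 3)*(q - 3)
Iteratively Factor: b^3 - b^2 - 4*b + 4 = (b + 2)*(b^2 - 3*b + 2) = (b - 2)*(b + 2)*(b - 1)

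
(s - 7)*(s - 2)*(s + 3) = s^3 - 6*s^2 - 13*s + 42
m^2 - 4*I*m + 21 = (m - 7*I)*(m + 3*I)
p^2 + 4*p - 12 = (p - 2)*(p + 6)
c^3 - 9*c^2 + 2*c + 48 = (c - 8)*(c - 3)*(c + 2)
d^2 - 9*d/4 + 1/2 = (d - 2)*(d - 1/4)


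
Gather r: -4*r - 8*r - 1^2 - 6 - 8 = -12*r - 15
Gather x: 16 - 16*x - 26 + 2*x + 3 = -14*x - 7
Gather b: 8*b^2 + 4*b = 8*b^2 + 4*b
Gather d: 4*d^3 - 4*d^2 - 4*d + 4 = 4*d^3 - 4*d^2 - 4*d + 4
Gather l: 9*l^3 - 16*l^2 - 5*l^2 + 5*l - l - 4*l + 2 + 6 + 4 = 9*l^3 - 21*l^2 + 12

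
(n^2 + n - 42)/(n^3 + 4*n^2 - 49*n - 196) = (n - 6)/(n^2 - 3*n - 28)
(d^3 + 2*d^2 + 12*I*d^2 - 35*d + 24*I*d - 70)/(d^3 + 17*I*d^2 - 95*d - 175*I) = (d + 2)/(d + 5*I)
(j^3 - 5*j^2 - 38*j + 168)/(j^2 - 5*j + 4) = (j^2 - j - 42)/(j - 1)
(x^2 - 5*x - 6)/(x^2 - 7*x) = (x^2 - 5*x - 6)/(x*(x - 7))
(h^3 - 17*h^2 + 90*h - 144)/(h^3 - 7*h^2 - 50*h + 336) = (h - 3)/(h + 7)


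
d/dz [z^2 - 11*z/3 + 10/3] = 2*z - 11/3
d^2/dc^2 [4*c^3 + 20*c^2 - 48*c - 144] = 24*c + 40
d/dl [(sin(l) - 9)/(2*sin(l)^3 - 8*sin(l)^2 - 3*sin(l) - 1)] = (-147*sin(l) + sin(3*l) - 31*cos(2*l) + 3)*cos(l)/(-2*sin(l)^3 + 8*sin(l)^2 + 3*sin(l) + 1)^2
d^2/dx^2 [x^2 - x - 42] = 2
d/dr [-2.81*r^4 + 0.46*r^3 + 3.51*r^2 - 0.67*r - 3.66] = -11.24*r^3 + 1.38*r^2 + 7.02*r - 0.67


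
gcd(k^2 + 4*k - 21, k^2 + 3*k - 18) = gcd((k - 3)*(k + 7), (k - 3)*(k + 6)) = k - 3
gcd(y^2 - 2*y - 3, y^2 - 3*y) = y - 3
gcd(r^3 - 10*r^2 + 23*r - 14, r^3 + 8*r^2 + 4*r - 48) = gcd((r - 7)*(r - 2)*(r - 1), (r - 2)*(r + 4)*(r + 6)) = r - 2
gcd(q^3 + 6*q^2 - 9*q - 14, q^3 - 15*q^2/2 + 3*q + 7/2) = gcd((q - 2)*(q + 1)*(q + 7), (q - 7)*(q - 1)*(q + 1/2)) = 1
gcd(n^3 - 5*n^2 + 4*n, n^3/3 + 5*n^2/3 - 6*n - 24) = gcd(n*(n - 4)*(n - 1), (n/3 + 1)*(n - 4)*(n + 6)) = n - 4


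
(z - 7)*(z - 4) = z^2 - 11*z + 28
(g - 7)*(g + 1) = g^2 - 6*g - 7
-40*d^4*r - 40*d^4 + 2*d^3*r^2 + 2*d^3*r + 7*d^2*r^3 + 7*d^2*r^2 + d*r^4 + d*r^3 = (-2*d + r)*(4*d + r)*(5*d + r)*(d*r + d)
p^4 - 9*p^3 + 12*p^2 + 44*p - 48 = (p - 6)*(p - 4)*(p - 1)*(p + 2)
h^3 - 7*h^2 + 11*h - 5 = (h - 5)*(h - 1)^2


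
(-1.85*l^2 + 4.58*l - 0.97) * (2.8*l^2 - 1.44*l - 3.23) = -5.18*l^4 + 15.488*l^3 - 3.3357*l^2 - 13.3966*l + 3.1331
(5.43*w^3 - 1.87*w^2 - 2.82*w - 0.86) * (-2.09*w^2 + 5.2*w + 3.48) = -11.3487*w^5 + 32.1443*w^4 + 15.0662*w^3 - 19.3742*w^2 - 14.2856*w - 2.9928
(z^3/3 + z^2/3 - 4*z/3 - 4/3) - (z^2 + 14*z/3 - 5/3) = z^3/3 - 2*z^2/3 - 6*z + 1/3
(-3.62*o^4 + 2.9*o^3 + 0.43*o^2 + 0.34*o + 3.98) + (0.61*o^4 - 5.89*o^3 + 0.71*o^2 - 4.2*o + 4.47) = -3.01*o^4 - 2.99*o^3 + 1.14*o^2 - 3.86*o + 8.45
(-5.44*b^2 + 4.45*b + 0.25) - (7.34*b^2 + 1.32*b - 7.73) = -12.78*b^2 + 3.13*b + 7.98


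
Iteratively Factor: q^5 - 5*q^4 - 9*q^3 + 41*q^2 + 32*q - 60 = (q - 1)*(q^4 - 4*q^3 - 13*q^2 + 28*q + 60) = (q - 3)*(q - 1)*(q^3 - q^2 - 16*q - 20) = (q - 3)*(q - 1)*(q + 2)*(q^2 - 3*q - 10) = (q - 3)*(q - 1)*(q + 2)^2*(q - 5)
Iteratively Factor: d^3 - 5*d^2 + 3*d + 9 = (d - 3)*(d^2 - 2*d - 3) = (d - 3)*(d + 1)*(d - 3)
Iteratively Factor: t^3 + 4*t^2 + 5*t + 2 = (t + 1)*(t^2 + 3*t + 2) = (t + 1)*(t + 2)*(t + 1)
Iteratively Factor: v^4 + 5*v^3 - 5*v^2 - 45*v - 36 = (v + 3)*(v^3 + 2*v^2 - 11*v - 12) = (v + 3)*(v + 4)*(v^2 - 2*v - 3) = (v - 3)*(v + 3)*(v + 4)*(v + 1)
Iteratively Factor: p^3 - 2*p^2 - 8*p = (p + 2)*(p^2 - 4*p) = p*(p + 2)*(p - 4)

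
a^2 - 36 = (a - 6)*(a + 6)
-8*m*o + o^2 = o*(-8*m + o)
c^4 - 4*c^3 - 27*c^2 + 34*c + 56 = (c - 7)*(c - 2)*(c + 1)*(c + 4)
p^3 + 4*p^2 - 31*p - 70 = (p - 5)*(p + 2)*(p + 7)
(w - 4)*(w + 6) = w^2 + 2*w - 24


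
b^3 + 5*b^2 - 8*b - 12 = (b - 2)*(b + 1)*(b + 6)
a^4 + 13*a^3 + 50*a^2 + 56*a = a*(a + 2)*(a + 4)*(a + 7)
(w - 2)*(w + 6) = w^2 + 4*w - 12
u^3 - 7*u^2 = u^2*(u - 7)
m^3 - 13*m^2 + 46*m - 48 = (m - 8)*(m - 3)*(m - 2)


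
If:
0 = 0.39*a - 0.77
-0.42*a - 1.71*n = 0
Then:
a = 1.97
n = -0.48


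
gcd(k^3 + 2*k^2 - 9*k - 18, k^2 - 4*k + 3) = k - 3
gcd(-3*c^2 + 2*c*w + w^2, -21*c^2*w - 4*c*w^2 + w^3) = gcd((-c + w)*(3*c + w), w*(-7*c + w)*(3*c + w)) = 3*c + w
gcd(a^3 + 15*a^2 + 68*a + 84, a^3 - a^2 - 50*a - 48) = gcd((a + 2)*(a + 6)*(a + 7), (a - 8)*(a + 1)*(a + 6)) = a + 6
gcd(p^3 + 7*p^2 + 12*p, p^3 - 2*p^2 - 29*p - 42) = p + 3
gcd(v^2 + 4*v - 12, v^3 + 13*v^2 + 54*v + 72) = v + 6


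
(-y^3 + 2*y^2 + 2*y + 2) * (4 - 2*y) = 2*y^4 - 8*y^3 + 4*y^2 + 4*y + 8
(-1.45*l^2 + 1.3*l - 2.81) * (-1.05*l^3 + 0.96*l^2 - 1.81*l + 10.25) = 1.5225*l^5 - 2.757*l^4 + 6.823*l^3 - 19.9131*l^2 + 18.4111*l - 28.8025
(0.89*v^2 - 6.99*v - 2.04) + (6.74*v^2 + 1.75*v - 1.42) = 7.63*v^2 - 5.24*v - 3.46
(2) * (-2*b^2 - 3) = -4*b^2 - 6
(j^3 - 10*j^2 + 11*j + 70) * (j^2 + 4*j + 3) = j^5 - 6*j^4 - 26*j^3 + 84*j^2 + 313*j + 210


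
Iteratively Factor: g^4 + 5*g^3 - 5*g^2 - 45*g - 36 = (g - 3)*(g^3 + 8*g^2 + 19*g + 12) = (g - 3)*(g + 3)*(g^2 + 5*g + 4) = (g - 3)*(g + 1)*(g + 3)*(g + 4)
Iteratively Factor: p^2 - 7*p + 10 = (p - 5)*(p - 2)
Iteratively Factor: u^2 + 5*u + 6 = (u + 2)*(u + 3)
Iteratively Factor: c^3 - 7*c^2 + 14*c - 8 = (c - 2)*(c^2 - 5*c + 4) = (c - 2)*(c - 1)*(c - 4)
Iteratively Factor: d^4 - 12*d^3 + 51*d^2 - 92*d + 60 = (d - 5)*(d^3 - 7*d^2 + 16*d - 12) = (d - 5)*(d - 3)*(d^2 - 4*d + 4) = (d - 5)*(d - 3)*(d - 2)*(d - 2)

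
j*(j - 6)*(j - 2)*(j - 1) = j^4 - 9*j^3 + 20*j^2 - 12*j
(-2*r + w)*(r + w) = -2*r^2 - r*w + w^2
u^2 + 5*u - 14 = (u - 2)*(u + 7)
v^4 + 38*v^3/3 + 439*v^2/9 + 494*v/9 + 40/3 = (v + 1/3)*(v + 4/3)*(v + 5)*(v + 6)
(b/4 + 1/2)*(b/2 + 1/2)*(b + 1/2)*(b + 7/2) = b^4/8 + 7*b^3/8 + 63*b^2/32 + 53*b/32 + 7/16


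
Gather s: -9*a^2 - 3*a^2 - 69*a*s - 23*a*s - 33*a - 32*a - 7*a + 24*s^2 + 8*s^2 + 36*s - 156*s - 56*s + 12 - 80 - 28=-12*a^2 - 72*a + 32*s^2 + s*(-92*a - 176) - 96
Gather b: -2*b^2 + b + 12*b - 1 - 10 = -2*b^2 + 13*b - 11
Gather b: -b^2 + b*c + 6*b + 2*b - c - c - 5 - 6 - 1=-b^2 + b*(c + 8) - 2*c - 12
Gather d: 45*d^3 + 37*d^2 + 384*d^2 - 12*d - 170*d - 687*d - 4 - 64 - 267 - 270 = 45*d^3 + 421*d^2 - 869*d - 605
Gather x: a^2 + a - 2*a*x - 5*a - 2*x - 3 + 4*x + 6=a^2 - 4*a + x*(2 - 2*a) + 3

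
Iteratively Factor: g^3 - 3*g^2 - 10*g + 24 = (g + 3)*(g^2 - 6*g + 8) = (g - 2)*(g + 3)*(g - 4)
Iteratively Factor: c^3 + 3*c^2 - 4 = (c - 1)*(c^2 + 4*c + 4) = (c - 1)*(c + 2)*(c + 2)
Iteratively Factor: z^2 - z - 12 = (z - 4)*(z + 3)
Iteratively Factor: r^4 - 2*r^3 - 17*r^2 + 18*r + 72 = (r - 4)*(r^3 + 2*r^2 - 9*r - 18) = (r - 4)*(r - 3)*(r^2 + 5*r + 6) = (r - 4)*(r - 3)*(r + 3)*(r + 2)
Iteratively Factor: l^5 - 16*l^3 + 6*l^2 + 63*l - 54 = (l - 1)*(l^4 + l^3 - 15*l^2 - 9*l + 54) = (l - 1)*(l + 3)*(l^3 - 2*l^2 - 9*l + 18) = (l - 1)*(l + 3)^2*(l^2 - 5*l + 6) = (l - 2)*(l - 1)*(l + 3)^2*(l - 3)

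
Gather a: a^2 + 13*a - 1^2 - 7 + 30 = a^2 + 13*a + 22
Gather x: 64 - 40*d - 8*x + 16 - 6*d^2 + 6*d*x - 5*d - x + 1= -6*d^2 - 45*d + x*(6*d - 9) + 81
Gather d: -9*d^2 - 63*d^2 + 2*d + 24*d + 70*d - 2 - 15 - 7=-72*d^2 + 96*d - 24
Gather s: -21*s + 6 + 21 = 27 - 21*s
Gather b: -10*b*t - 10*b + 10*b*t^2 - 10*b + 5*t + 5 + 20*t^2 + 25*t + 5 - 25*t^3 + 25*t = b*(10*t^2 - 10*t - 20) - 25*t^3 + 20*t^2 + 55*t + 10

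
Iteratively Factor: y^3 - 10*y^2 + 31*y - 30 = (y - 2)*(y^2 - 8*y + 15) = (y - 5)*(y - 2)*(y - 3)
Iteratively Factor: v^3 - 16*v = (v + 4)*(v^2 - 4*v) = v*(v + 4)*(v - 4)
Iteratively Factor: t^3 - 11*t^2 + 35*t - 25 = (t - 5)*(t^2 - 6*t + 5) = (t - 5)*(t - 1)*(t - 5)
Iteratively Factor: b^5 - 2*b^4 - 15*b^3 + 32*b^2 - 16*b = (b - 1)*(b^4 - b^3 - 16*b^2 + 16*b) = (b - 4)*(b - 1)*(b^3 + 3*b^2 - 4*b) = b*(b - 4)*(b - 1)*(b^2 + 3*b - 4) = b*(b - 4)*(b - 1)^2*(b + 4)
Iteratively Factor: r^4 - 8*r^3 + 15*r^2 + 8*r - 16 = (r + 1)*(r^3 - 9*r^2 + 24*r - 16) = (r - 4)*(r + 1)*(r^2 - 5*r + 4) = (r - 4)*(r - 1)*(r + 1)*(r - 4)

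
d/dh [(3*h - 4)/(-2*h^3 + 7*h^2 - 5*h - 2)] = (12*h^3 - 45*h^2 + 56*h - 26)/(4*h^6 - 28*h^5 + 69*h^4 - 62*h^3 - 3*h^2 + 20*h + 4)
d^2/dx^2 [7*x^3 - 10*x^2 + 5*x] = 42*x - 20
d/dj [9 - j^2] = -2*j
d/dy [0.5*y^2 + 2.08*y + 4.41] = 1.0*y + 2.08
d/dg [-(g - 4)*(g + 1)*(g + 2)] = -3*g^2 + 2*g + 10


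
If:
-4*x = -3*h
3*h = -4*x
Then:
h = 0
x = 0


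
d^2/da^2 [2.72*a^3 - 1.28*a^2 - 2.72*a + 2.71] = 16.32*a - 2.56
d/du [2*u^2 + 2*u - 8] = 4*u + 2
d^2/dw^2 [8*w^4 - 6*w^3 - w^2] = 96*w^2 - 36*w - 2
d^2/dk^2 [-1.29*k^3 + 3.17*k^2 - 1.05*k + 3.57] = 6.34 - 7.74*k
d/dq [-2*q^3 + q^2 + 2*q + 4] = -6*q^2 + 2*q + 2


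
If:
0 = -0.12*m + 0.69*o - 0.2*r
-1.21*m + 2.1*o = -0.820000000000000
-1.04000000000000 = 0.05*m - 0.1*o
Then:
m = 141.62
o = 81.21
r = 195.21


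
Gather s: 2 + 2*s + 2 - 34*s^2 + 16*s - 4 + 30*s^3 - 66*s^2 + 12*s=30*s^3 - 100*s^2 + 30*s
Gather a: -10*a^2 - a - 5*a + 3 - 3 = -10*a^2 - 6*a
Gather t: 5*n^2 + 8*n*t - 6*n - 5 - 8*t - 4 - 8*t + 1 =5*n^2 - 6*n + t*(8*n - 16) - 8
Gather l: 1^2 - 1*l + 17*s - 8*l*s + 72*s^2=l*(-8*s - 1) + 72*s^2 + 17*s + 1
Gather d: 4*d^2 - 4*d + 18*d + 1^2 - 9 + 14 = 4*d^2 + 14*d + 6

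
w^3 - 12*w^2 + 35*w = w*(w - 7)*(w - 5)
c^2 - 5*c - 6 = (c - 6)*(c + 1)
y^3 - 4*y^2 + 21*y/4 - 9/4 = (y - 3/2)^2*(y - 1)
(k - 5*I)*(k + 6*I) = k^2 + I*k + 30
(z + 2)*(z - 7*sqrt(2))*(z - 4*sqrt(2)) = z^3 - 11*sqrt(2)*z^2 + 2*z^2 - 22*sqrt(2)*z + 56*z + 112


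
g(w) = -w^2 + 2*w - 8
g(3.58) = -13.66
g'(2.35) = -2.70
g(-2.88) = -22.05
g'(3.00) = -4.00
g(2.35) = -8.82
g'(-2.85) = 7.70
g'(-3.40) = 8.80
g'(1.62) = -1.24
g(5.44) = -26.71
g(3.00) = -11.00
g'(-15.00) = 32.00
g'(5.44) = -8.88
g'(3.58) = -5.16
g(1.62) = -7.38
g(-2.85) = -21.82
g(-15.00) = -263.00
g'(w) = 2 - 2*w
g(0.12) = -7.77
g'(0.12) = 1.76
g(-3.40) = -26.36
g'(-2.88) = 7.76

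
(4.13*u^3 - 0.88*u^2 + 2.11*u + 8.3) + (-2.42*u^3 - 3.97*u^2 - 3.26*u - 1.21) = 1.71*u^3 - 4.85*u^2 - 1.15*u + 7.09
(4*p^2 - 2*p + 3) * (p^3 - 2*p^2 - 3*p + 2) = 4*p^5 - 10*p^4 - 5*p^3 + 8*p^2 - 13*p + 6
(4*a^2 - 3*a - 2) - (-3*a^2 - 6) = 7*a^2 - 3*a + 4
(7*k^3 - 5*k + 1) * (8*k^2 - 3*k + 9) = 56*k^5 - 21*k^4 + 23*k^3 + 23*k^2 - 48*k + 9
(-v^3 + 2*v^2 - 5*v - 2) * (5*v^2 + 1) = -5*v^5 + 10*v^4 - 26*v^3 - 8*v^2 - 5*v - 2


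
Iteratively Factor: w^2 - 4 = (w - 2)*(w + 2)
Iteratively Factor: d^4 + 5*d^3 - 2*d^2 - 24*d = (d + 3)*(d^3 + 2*d^2 - 8*d) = (d + 3)*(d + 4)*(d^2 - 2*d) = d*(d + 3)*(d + 4)*(d - 2)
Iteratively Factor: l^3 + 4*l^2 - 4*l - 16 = (l - 2)*(l^2 + 6*l + 8) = (l - 2)*(l + 4)*(l + 2)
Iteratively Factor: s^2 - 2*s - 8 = (s - 4)*(s + 2)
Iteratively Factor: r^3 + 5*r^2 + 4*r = (r + 1)*(r^2 + 4*r) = (r + 1)*(r + 4)*(r)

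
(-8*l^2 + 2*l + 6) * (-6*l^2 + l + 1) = 48*l^4 - 20*l^3 - 42*l^2 + 8*l + 6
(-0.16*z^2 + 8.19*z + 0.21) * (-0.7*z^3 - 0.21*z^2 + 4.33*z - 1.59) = 0.112*z^5 - 5.6994*z^4 - 2.5597*z^3 + 35.673*z^2 - 12.1128*z - 0.3339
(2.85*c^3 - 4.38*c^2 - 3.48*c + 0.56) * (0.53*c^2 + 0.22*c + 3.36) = 1.5105*c^5 - 1.6944*c^4 + 6.768*c^3 - 15.1856*c^2 - 11.5696*c + 1.8816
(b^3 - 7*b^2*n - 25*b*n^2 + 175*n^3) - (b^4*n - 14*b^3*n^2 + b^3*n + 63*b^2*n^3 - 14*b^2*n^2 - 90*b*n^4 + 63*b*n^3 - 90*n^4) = -b^4*n + 14*b^3*n^2 - b^3*n + b^3 - 63*b^2*n^3 + 14*b^2*n^2 - 7*b^2*n + 90*b*n^4 - 63*b*n^3 - 25*b*n^2 + 90*n^4 + 175*n^3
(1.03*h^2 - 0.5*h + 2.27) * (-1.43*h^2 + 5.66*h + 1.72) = -1.4729*h^4 + 6.5448*h^3 - 4.3045*h^2 + 11.9882*h + 3.9044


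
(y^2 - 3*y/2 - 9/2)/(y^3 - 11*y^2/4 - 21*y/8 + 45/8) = 4/(4*y - 5)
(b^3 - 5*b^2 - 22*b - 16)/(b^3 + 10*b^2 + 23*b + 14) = (b - 8)/(b + 7)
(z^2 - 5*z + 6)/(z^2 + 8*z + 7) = (z^2 - 5*z + 6)/(z^2 + 8*z + 7)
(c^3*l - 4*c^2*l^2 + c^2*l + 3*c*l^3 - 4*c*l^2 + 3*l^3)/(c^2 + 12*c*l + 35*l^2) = l*(c^3 - 4*c^2*l + c^2 + 3*c*l^2 - 4*c*l + 3*l^2)/(c^2 + 12*c*l + 35*l^2)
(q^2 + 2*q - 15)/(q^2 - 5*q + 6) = (q + 5)/(q - 2)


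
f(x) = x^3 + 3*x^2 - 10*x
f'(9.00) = 287.00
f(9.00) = 882.00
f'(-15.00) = 575.00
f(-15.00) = -2550.00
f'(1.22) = 1.79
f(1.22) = -5.92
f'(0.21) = -8.61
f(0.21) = -1.96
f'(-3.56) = 6.66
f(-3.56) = 28.50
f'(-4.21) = 17.91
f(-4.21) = 20.65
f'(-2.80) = -3.28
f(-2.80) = 29.57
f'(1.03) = -0.64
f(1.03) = -6.02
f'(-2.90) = -2.17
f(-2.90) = 29.84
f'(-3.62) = 7.59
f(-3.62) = 28.08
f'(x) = 3*x^2 + 6*x - 10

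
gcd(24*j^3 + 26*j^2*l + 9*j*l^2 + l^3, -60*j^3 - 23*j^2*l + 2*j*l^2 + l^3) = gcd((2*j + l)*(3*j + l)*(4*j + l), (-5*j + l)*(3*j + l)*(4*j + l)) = 12*j^2 + 7*j*l + l^2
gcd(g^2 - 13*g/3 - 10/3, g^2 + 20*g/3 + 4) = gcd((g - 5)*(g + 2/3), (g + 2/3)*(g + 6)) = g + 2/3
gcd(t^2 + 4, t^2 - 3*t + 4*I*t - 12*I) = 1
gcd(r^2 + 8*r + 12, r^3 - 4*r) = r + 2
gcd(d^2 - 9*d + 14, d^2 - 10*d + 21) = d - 7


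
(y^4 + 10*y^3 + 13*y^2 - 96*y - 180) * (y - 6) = y^5 + 4*y^4 - 47*y^3 - 174*y^2 + 396*y + 1080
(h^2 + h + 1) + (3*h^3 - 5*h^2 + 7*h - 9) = 3*h^3 - 4*h^2 + 8*h - 8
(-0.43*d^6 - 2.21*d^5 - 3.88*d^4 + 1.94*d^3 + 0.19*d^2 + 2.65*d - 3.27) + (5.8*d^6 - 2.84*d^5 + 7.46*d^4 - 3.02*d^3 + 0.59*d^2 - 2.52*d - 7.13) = 5.37*d^6 - 5.05*d^5 + 3.58*d^4 - 1.08*d^3 + 0.78*d^2 + 0.13*d - 10.4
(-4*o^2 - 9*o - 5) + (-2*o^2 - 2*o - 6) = -6*o^2 - 11*o - 11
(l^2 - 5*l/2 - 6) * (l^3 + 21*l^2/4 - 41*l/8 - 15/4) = l^5 + 11*l^4/4 - 97*l^3/4 - 359*l^2/16 + 321*l/8 + 45/2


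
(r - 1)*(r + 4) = r^2 + 3*r - 4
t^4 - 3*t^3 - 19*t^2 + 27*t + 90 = (t - 5)*(t - 3)*(t + 2)*(t + 3)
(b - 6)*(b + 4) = b^2 - 2*b - 24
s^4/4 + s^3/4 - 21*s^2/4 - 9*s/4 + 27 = (s/4 + 1)*(s - 3)^2*(s + 3)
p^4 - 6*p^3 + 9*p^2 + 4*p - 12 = (p - 3)*(p - 2)^2*(p + 1)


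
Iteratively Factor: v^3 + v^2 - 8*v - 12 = (v + 2)*(v^2 - v - 6) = (v + 2)^2*(v - 3)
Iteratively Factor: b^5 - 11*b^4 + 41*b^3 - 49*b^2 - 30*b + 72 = (b - 3)*(b^4 - 8*b^3 + 17*b^2 + 2*b - 24) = (b - 4)*(b - 3)*(b^3 - 4*b^2 + b + 6) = (b - 4)*(b - 3)*(b - 2)*(b^2 - 2*b - 3) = (b - 4)*(b - 3)^2*(b - 2)*(b + 1)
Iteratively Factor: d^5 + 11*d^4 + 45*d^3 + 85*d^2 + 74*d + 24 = (d + 3)*(d^4 + 8*d^3 + 21*d^2 + 22*d + 8) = (d + 2)*(d + 3)*(d^3 + 6*d^2 + 9*d + 4) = (d + 2)*(d + 3)*(d + 4)*(d^2 + 2*d + 1) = (d + 1)*(d + 2)*(d + 3)*(d + 4)*(d + 1)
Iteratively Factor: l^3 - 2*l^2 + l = (l)*(l^2 - 2*l + 1) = l*(l - 1)*(l - 1)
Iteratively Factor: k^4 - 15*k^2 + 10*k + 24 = (k + 4)*(k^3 - 4*k^2 + k + 6) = (k - 2)*(k + 4)*(k^2 - 2*k - 3) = (k - 3)*(k - 2)*(k + 4)*(k + 1)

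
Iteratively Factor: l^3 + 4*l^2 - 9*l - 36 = (l + 4)*(l^2 - 9) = (l - 3)*(l + 4)*(l + 3)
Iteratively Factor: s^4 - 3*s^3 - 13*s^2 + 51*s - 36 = (s - 1)*(s^3 - 2*s^2 - 15*s + 36) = (s - 1)*(s + 4)*(s^2 - 6*s + 9) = (s - 3)*(s - 1)*(s + 4)*(s - 3)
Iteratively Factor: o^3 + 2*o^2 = (o)*(o^2 + 2*o) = o^2*(o + 2)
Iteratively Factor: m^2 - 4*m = (m)*(m - 4)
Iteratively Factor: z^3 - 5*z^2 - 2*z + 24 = (z - 3)*(z^2 - 2*z - 8) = (z - 4)*(z - 3)*(z + 2)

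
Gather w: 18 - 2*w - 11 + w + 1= 8 - w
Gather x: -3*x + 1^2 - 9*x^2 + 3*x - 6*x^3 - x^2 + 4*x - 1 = -6*x^3 - 10*x^2 + 4*x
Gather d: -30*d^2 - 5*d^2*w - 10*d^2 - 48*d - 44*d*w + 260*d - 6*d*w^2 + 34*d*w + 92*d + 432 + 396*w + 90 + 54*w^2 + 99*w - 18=d^2*(-5*w - 40) + d*(-6*w^2 - 10*w + 304) + 54*w^2 + 495*w + 504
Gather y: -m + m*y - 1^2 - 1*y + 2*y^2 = -m + 2*y^2 + y*(m - 1) - 1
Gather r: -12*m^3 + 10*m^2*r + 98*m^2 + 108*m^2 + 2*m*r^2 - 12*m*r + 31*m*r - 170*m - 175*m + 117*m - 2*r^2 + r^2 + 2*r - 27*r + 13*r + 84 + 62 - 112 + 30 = -12*m^3 + 206*m^2 - 228*m + r^2*(2*m - 1) + r*(10*m^2 + 19*m - 12) + 64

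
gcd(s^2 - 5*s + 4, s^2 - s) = s - 1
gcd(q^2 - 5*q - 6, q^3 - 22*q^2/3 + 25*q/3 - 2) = q - 6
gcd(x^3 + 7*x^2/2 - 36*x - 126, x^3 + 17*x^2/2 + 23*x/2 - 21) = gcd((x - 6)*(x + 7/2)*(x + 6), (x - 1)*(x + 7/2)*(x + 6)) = x^2 + 19*x/2 + 21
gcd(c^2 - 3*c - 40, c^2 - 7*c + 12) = 1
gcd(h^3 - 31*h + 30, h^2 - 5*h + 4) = h - 1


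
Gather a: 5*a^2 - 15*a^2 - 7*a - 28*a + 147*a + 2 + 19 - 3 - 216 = -10*a^2 + 112*a - 198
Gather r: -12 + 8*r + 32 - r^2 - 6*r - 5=-r^2 + 2*r + 15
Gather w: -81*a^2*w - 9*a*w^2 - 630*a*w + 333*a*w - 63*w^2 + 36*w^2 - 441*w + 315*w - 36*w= w^2*(-9*a - 27) + w*(-81*a^2 - 297*a - 162)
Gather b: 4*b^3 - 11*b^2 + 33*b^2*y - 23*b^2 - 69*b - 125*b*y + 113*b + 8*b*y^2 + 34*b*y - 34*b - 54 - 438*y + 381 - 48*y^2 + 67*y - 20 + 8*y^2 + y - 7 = 4*b^3 + b^2*(33*y - 34) + b*(8*y^2 - 91*y + 10) - 40*y^2 - 370*y + 300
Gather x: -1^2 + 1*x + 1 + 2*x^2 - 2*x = 2*x^2 - x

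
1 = 1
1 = 1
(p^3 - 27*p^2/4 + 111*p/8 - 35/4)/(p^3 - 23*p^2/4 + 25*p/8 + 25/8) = (2*p^2 - 11*p + 14)/(2*p^2 - 9*p - 5)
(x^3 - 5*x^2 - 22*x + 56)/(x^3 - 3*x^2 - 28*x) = (x - 2)/x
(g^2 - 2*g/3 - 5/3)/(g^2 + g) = (g - 5/3)/g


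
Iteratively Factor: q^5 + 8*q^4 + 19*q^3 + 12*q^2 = (q + 3)*(q^4 + 5*q^3 + 4*q^2) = q*(q + 3)*(q^3 + 5*q^2 + 4*q) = q^2*(q + 3)*(q^2 + 5*q + 4) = q^2*(q + 1)*(q + 3)*(q + 4)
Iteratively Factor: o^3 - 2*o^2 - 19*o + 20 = (o - 5)*(o^2 + 3*o - 4) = (o - 5)*(o - 1)*(o + 4)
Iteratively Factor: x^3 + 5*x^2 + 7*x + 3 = (x + 1)*(x^2 + 4*x + 3) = (x + 1)*(x + 3)*(x + 1)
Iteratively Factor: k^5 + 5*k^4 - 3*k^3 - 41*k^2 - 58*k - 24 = (k + 1)*(k^4 + 4*k^3 - 7*k^2 - 34*k - 24) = (k + 1)*(k + 2)*(k^3 + 2*k^2 - 11*k - 12) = (k - 3)*(k + 1)*(k + 2)*(k^2 + 5*k + 4) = (k - 3)*(k + 1)^2*(k + 2)*(k + 4)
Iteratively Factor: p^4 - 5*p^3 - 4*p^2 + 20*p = (p)*(p^3 - 5*p^2 - 4*p + 20) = p*(p + 2)*(p^2 - 7*p + 10) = p*(p - 5)*(p + 2)*(p - 2)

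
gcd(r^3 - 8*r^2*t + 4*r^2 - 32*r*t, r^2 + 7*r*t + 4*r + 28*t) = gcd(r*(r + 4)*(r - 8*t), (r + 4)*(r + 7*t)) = r + 4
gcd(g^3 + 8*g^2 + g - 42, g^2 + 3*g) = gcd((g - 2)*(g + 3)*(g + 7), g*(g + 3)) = g + 3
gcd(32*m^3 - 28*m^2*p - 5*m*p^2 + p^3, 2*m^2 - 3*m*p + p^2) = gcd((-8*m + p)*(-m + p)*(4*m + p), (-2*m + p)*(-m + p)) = -m + p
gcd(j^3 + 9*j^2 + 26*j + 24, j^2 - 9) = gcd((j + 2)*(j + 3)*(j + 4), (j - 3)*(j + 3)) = j + 3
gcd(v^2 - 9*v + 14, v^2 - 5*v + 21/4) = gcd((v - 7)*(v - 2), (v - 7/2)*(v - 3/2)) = 1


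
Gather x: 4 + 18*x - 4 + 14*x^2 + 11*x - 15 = 14*x^2 + 29*x - 15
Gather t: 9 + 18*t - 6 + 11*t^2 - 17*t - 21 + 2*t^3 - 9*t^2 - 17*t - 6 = 2*t^3 + 2*t^2 - 16*t - 24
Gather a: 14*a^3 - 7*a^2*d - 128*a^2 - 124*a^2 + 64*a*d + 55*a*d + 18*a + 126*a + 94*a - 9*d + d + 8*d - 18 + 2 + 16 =14*a^3 + a^2*(-7*d - 252) + a*(119*d + 238)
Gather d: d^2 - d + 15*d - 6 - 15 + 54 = d^2 + 14*d + 33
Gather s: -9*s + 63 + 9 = 72 - 9*s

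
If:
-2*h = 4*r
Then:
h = -2*r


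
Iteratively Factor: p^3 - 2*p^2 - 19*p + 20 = (p - 1)*(p^2 - p - 20) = (p - 1)*(p + 4)*(p - 5)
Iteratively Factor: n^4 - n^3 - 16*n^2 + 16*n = (n + 4)*(n^3 - 5*n^2 + 4*n) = (n - 4)*(n + 4)*(n^2 - n) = n*(n - 4)*(n + 4)*(n - 1)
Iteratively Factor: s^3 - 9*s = (s + 3)*(s^2 - 3*s) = (s - 3)*(s + 3)*(s)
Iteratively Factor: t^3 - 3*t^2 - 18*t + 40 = (t - 5)*(t^2 + 2*t - 8) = (t - 5)*(t + 4)*(t - 2)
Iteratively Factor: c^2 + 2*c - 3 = (c + 3)*(c - 1)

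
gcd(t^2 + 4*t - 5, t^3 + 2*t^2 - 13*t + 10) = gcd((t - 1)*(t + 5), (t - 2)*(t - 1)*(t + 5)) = t^2 + 4*t - 5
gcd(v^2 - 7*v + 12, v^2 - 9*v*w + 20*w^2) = 1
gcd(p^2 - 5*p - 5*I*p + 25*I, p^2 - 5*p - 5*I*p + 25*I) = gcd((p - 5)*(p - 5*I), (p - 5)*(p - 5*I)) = p^2 + p*(-5 - 5*I) + 25*I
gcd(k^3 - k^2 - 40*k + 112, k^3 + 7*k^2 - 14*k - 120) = k - 4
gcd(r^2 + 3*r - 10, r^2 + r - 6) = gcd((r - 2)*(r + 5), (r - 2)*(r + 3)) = r - 2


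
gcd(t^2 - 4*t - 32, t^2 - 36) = 1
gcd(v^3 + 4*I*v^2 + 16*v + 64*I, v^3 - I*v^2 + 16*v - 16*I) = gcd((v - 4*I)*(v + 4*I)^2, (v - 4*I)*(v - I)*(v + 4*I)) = v^2 + 16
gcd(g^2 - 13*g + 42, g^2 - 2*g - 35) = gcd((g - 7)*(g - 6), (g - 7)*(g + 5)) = g - 7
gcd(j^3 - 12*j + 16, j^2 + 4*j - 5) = 1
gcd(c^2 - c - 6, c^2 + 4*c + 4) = c + 2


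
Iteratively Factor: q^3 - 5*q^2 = (q)*(q^2 - 5*q) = q*(q - 5)*(q)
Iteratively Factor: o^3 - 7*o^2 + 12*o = (o - 4)*(o^2 - 3*o) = (o - 4)*(o - 3)*(o)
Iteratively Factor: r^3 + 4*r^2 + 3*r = (r)*(r^2 + 4*r + 3) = r*(r + 3)*(r + 1)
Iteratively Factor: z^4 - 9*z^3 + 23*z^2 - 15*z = (z - 3)*(z^3 - 6*z^2 + 5*z) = (z - 5)*(z - 3)*(z^2 - z) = (z - 5)*(z - 3)*(z - 1)*(z)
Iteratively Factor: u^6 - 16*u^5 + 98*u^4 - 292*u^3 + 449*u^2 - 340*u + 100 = (u - 5)*(u^5 - 11*u^4 + 43*u^3 - 77*u^2 + 64*u - 20) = (u - 5)*(u - 2)*(u^4 - 9*u^3 + 25*u^2 - 27*u + 10) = (u - 5)*(u - 2)^2*(u^3 - 7*u^2 + 11*u - 5) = (u - 5)^2*(u - 2)^2*(u^2 - 2*u + 1) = (u - 5)^2*(u - 2)^2*(u - 1)*(u - 1)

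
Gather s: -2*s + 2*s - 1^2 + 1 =0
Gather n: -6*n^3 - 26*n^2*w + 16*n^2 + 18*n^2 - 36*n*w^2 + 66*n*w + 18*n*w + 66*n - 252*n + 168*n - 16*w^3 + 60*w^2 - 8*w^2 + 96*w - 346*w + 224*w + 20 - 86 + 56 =-6*n^3 + n^2*(34 - 26*w) + n*(-36*w^2 + 84*w - 18) - 16*w^3 + 52*w^2 - 26*w - 10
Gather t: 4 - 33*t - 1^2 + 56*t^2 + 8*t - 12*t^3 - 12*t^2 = -12*t^3 + 44*t^2 - 25*t + 3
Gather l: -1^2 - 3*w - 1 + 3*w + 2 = 0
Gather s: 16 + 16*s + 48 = 16*s + 64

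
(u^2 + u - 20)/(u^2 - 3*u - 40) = (u - 4)/(u - 8)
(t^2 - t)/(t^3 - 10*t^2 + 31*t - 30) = t*(t - 1)/(t^3 - 10*t^2 + 31*t - 30)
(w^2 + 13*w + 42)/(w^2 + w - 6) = (w^2 + 13*w + 42)/(w^2 + w - 6)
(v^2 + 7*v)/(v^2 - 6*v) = (v + 7)/(v - 6)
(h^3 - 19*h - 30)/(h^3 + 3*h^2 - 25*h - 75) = (h + 2)/(h + 5)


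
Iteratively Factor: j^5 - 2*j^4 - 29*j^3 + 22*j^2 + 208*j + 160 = (j + 1)*(j^4 - 3*j^3 - 26*j^2 + 48*j + 160) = (j - 5)*(j + 1)*(j^3 + 2*j^2 - 16*j - 32) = (j - 5)*(j + 1)*(j + 2)*(j^2 - 16) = (j - 5)*(j + 1)*(j + 2)*(j + 4)*(j - 4)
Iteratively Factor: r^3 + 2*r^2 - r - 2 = (r + 1)*(r^2 + r - 2) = (r - 1)*(r + 1)*(r + 2)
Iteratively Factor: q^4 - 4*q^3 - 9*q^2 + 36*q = (q)*(q^3 - 4*q^2 - 9*q + 36) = q*(q - 4)*(q^2 - 9) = q*(q - 4)*(q - 3)*(q + 3)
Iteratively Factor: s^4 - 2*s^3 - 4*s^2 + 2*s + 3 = (s + 1)*(s^3 - 3*s^2 - s + 3) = (s - 1)*(s + 1)*(s^2 - 2*s - 3) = (s - 3)*(s - 1)*(s + 1)*(s + 1)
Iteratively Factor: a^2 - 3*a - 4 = (a - 4)*(a + 1)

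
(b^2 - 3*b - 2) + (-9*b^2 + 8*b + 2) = -8*b^2 + 5*b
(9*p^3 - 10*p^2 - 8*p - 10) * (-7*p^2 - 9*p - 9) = -63*p^5 - 11*p^4 + 65*p^3 + 232*p^2 + 162*p + 90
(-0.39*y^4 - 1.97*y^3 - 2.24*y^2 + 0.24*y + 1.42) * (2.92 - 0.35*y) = 0.1365*y^5 - 0.4493*y^4 - 4.9684*y^3 - 6.6248*y^2 + 0.2038*y + 4.1464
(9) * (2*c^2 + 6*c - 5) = 18*c^2 + 54*c - 45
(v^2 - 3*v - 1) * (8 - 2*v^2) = -2*v^4 + 6*v^3 + 10*v^2 - 24*v - 8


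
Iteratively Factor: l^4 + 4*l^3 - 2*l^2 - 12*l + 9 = (l + 3)*(l^3 + l^2 - 5*l + 3) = (l - 1)*(l + 3)*(l^2 + 2*l - 3) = (l - 1)^2*(l + 3)*(l + 3)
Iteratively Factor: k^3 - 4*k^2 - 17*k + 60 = (k + 4)*(k^2 - 8*k + 15) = (k - 3)*(k + 4)*(k - 5)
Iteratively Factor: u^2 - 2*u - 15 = (u + 3)*(u - 5)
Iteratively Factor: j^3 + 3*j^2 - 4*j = (j)*(j^2 + 3*j - 4) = j*(j + 4)*(j - 1)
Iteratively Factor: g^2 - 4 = (g + 2)*(g - 2)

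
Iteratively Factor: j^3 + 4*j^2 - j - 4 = (j + 1)*(j^2 + 3*j - 4) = (j - 1)*(j + 1)*(j + 4)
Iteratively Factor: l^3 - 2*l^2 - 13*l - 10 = (l + 1)*(l^2 - 3*l - 10) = (l + 1)*(l + 2)*(l - 5)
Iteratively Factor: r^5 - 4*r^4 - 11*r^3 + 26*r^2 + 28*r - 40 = (r + 2)*(r^4 - 6*r^3 + r^2 + 24*r - 20) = (r - 2)*(r + 2)*(r^3 - 4*r^2 - 7*r + 10) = (r - 2)*(r + 2)^2*(r^2 - 6*r + 5) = (r - 5)*(r - 2)*(r + 2)^2*(r - 1)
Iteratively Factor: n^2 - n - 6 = (n + 2)*(n - 3)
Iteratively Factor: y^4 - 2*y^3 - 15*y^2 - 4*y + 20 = (y - 1)*(y^3 - y^2 - 16*y - 20) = (y - 1)*(y + 2)*(y^2 - 3*y - 10) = (y - 5)*(y - 1)*(y + 2)*(y + 2)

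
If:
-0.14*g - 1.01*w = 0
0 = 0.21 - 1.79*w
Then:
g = -0.85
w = 0.12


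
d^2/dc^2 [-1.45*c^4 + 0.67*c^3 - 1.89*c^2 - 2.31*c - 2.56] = -17.4*c^2 + 4.02*c - 3.78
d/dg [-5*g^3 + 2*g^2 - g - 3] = -15*g^2 + 4*g - 1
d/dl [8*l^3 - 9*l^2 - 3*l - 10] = 24*l^2 - 18*l - 3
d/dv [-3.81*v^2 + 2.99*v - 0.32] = 2.99 - 7.62*v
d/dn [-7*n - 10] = -7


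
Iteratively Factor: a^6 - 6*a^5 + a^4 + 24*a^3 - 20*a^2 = (a - 2)*(a^5 - 4*a^4 - 7*a^3 + 10*a^2) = (a - 5)*(a - 2)*(a^4 + a^3 - 2*a^2) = a*(a - 5)*(a - 2)*(a^3 + a^2 - 2*a) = a*(a - 5)*(a - 2)*(a + 2)*(a^2 - a) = a^2*(a - 5)*(a - 2)*(a + 2)*(a - 1)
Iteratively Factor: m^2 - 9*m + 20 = (m - 5)*(m - 4)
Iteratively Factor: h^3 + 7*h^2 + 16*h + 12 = (h + 3)*(h^2 + 4*h + 4) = (h + 2)*(h + 3)*(h + 2)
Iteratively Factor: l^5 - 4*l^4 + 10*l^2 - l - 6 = (l - 3)*(l^4 - l^3 - 3*l^2 + l + 2) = (l - 3)*(l + 1)*(l^3 - 2*l^2 - l + 2) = (l - 3)*(l - 1)*(l + 1)*(l^2 - l - 2) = (l - 3)*(l - 2)*(l - 1)*(l + 1)*(l + 1)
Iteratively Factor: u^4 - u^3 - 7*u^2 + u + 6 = (u - 1)*(u^3 - 7*u - 6) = (u - 3)*(u - 1)*(u^2 + 3*u + 2) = (u - 3)*(u - 1)*(u + 2)*(u + 1)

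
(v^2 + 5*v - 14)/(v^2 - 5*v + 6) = (v + 7)/(v - 3)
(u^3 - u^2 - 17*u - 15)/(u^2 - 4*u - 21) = (u^2 - 4*u - 5)/(u - 7)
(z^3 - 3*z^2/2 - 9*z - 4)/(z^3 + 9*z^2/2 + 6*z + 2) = (z - 4)/(z + 2)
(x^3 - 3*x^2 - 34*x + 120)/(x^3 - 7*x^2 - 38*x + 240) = (x - 4)/(x - 8)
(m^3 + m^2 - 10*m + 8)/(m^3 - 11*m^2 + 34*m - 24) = (m^2 + 2*m - 8)/(m^2 - 10*m + 24)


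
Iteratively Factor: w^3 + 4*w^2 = (w)*(w^2 + 4*w) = w^2*(w + 4)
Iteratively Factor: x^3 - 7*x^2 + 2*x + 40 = (x + 2)*(x^2 - 9*x + 20) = (x - 4)*(x + 2)*(x - 5)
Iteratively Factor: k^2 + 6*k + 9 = (k + 3)*(k + 3)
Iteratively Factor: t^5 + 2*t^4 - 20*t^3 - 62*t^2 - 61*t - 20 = (t + 1)*(t^4 + t^3 - 21*t^2 - 41*t - 20) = (t - 5)*(t + 1)*(t^3 + 6*t^2 + 9*t + 4) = (t - 5)*(t + 1)^2*(t^2 + 5*t + 4) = (t - 5)*(t + 1)^3*(t + 4)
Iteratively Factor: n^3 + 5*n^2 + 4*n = (n + 4)*(n^2 + n) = n*(n + 4)*(n + 1)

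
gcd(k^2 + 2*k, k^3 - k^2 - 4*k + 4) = k + 2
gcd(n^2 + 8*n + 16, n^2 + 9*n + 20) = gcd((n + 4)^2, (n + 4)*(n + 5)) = n + 4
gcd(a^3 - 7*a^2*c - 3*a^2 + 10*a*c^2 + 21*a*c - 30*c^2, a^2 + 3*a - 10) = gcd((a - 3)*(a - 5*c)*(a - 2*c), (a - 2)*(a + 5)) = 1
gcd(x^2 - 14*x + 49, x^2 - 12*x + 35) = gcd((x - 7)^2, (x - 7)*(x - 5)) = x - 7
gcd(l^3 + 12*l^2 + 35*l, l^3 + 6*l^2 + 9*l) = l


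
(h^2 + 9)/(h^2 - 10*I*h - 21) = (h + 3*I)/(h - 7*I)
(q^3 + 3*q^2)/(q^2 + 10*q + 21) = q^2/(q + 7)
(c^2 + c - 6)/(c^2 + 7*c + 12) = (c - 2)/(c + 4)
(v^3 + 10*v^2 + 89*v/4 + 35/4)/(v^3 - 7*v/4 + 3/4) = (4*v^3 + 40*v^2 + 89*v + 35)/(4*v^3 - 7*v + 3)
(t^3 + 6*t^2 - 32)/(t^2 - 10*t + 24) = (t^3 + 6*t^2 - 32)/(t^2 - 10*t + 24)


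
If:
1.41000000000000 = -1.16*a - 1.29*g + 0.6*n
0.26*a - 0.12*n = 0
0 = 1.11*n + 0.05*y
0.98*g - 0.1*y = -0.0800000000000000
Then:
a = 0.20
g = -1.07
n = 0.44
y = -9.70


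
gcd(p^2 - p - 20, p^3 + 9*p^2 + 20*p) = p + 4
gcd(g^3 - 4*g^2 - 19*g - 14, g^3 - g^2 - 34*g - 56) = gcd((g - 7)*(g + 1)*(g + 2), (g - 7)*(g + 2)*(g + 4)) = g^2 - 5*g - 14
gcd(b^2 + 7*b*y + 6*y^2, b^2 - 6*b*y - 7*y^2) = b + y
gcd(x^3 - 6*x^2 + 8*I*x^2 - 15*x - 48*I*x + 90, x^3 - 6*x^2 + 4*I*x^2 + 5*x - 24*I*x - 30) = x^2 + x*(-6 + 5*I) - 30*I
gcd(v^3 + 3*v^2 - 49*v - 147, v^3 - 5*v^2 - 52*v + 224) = v + 7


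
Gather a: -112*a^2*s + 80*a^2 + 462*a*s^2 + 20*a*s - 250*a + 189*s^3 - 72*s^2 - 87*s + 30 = a^2*(80 - 112*s) + a*(462*s^2 + 20*s - 250) + 189*s^3 - 72*s^2 - 87*s + 30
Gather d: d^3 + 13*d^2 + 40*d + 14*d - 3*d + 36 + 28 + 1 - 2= d^3 + 13*d^2 + 51*d + 63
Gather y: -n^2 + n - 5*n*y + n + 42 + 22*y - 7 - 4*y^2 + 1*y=-n^2 + 2*n - 4*y^2 + y*(23 - 5*n) + 35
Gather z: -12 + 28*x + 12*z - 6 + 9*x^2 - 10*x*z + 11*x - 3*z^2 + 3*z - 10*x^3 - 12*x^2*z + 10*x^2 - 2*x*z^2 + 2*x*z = -10*x^3 + 19*x^2 + 39*x + z^2*(-2*x - 3) + z*(-12*x^2 - 8*x + 15) - 18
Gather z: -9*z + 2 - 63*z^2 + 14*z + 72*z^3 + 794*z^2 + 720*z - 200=72*z^3 + 731*z^2 + 725*z - 198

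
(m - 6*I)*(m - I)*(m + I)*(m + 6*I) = m^4 + 37*m^2 + 36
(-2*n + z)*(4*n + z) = -8*n^2 + 2*n*z + z^2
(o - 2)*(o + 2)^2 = o^3 + 2*o^2 - 4*o - 8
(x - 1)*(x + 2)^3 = x^4 + 5*x^3 + 6*x^2 - 4*x - 8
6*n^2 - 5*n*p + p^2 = (-3*n + p)*(-2*n + p)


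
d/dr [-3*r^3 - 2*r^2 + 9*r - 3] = -9*r^2 - 4*r + 9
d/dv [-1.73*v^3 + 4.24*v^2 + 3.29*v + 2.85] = -5.19*v^2 + 8.48*v + 3.29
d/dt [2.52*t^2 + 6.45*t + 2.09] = 5.04*t + 6.45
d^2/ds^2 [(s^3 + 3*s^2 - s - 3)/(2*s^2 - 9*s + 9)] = 2*(113*s^3 - 441*s^2 + 459*s - 27)/(8*s^6 - 108*s^5 + 594*s^4 - 1701*s^3 + 2673*s^2 - 2187*s + 729)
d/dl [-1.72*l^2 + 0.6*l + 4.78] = 0.6 - 3.44*l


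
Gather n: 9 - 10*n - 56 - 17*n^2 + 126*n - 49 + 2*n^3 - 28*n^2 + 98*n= 2*n^3 - 45*n^2 + 214*n - 96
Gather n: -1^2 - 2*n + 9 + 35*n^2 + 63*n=35*n^2 + 61*n + 8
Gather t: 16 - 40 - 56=-80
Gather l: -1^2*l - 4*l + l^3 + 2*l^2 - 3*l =l^3 + 2*l^2 - 8*l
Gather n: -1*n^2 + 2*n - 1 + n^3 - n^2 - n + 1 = n^3 - 2*n^2 + n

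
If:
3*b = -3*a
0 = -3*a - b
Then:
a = 0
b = 0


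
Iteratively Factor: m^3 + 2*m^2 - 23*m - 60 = (m - 5)*(m^2 + 7*m + 12) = (m - 5)*(m + 3)*(m + 4)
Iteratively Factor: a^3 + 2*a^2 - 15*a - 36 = (a + 3)*(a^2 - a - 12) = (a + 3)^2*(a - 4)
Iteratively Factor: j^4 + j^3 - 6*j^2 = (j - 2)*(j^3 + 3*j^2) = j*(j - 2)*(j^2 + 3*j) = j*(j - 2)*(j + 3)*(j)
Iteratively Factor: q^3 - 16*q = (q + 4)*(q^2 - 4*q) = (q - 4)*(q + 4)*(q)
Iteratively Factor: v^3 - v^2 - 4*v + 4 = (v - 2)*(v^2 + v - 2) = (v - 2)*(v - 1)*(v + 2)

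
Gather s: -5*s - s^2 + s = -s^2 - 4*s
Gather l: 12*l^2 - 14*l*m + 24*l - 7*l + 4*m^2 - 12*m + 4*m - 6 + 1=12*l^2 + l*(17 - 14*m) + 4*m^2 - 8*m - 5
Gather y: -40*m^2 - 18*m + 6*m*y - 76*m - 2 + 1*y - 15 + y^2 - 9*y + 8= -40*m^2 - 94*m + y^2 + y*(6*m - 8) - 9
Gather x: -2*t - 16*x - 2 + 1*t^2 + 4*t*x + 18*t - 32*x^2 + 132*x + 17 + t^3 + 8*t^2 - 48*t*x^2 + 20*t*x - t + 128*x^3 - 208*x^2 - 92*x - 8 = t^3 + 9*t^2 + 15*t + 128*x^3 + x^2*(-48*t - 240) + x*(24*t + 24) + 7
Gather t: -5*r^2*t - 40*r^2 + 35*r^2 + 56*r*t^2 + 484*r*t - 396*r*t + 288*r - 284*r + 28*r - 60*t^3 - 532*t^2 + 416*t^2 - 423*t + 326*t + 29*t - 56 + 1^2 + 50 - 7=-5*r^2 + 32*r - 60*t^3 + t^2*(56*r - 116) + t*(-5*r^2 + 88*r - 68) - 12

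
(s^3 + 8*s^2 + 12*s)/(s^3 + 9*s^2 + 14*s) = (s + 6)/(s + 7)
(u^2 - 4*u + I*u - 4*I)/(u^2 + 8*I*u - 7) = (u - 4)/(u + 7*I)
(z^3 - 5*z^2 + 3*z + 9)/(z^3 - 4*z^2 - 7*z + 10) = (z^3 - 5*z^2 + 3*z + 9)/(z^3 - 4*z^2 - 7*z + 10)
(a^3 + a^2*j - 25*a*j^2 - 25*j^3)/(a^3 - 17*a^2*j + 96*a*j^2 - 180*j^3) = (a^2 + 6*a*j + 5*j^2)/(a^2 - 12*a*j + 36*j^2)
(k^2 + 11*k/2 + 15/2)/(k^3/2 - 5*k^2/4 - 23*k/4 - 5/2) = 2*(2*k^2 + 11*k + 15)/(2*k^3 - 5*k^2 - 23*k - 10)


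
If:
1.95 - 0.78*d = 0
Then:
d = 2.50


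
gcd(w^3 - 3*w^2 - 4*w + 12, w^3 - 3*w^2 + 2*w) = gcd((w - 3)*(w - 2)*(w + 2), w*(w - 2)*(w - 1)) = w - 2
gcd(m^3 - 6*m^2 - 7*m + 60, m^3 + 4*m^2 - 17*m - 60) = m^2 - m - 12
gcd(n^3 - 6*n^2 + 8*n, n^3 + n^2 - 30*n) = n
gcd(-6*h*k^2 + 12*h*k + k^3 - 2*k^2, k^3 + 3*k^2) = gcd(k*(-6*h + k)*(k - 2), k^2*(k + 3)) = k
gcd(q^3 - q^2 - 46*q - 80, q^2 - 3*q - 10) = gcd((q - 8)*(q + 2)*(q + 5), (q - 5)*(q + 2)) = q + 2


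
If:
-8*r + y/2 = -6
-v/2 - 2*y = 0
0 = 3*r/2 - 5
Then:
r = 10/3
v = -496/3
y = 124/3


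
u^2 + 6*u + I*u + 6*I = (u + 6)*(u + I)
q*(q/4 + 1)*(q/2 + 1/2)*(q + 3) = q^4/8 + q^3 + 19*q^2/8 + 3*q/2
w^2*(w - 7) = w^3 - 7*w^2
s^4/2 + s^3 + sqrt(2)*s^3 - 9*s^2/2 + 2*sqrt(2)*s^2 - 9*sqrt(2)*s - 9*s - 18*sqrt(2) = (s/2 + 1)*(s - 3)*(s + 3)*(s + 2*sqrt(2))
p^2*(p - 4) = p^3 - 4*p^2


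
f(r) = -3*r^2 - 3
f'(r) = -6*r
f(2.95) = -29.11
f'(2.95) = -17.70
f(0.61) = -4.12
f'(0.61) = -3.66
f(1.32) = -8.23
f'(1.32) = -7.92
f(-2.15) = -16.87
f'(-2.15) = 12.90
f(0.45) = -3.61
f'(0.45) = -2.70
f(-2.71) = -25.03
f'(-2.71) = 16.26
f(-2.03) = -15.36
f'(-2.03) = 12.18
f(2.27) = -18.46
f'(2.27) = -13.62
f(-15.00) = -678.00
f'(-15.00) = 90.00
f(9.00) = -246.00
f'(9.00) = -54.00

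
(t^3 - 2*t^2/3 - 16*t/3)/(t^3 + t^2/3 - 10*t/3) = (3*t - 8)/(3*t - 5)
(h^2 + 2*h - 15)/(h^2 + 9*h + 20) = (h - 3)/(h + 4)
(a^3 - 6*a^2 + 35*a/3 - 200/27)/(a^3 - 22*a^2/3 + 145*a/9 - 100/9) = (a - 8/3)/(a - 4)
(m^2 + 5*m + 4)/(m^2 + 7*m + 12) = (m + 1)/(m + 3)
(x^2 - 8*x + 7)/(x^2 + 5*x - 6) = (x - 7)/(x + 6)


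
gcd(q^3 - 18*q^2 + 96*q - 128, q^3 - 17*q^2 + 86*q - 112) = q^2 - 10*q + 16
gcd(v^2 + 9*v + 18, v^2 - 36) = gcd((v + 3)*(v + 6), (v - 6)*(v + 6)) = v + 6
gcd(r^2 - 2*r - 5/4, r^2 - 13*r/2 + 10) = r - 5/2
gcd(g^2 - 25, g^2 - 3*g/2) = 1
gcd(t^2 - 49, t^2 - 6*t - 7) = t - 7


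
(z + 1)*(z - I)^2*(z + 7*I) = z^4 + z^3 + 5*I*z^3 + 13*z^2 + 5*I*z^2 + 13*z - 7*I*z - 7*I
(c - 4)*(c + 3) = c^2 - c - 12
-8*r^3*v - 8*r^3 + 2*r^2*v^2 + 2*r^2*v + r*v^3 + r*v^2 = (-2*r + v)*(4*r + v)*(r*v + r)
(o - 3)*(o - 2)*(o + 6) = o^3 + o^2 - 24*o + 36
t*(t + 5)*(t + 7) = t^3 + 12*t^2 + 35*t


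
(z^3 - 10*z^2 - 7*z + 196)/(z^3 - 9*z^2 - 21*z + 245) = (z + 4)/(z + 5)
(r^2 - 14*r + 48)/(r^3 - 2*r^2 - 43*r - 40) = (r - 6)/(r^2 + 6*r + 5)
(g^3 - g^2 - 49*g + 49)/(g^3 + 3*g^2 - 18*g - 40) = (g^3 - g^2 - 49*g + 49)/(g^3 + 3*g^2 - 18*g - 40)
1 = 1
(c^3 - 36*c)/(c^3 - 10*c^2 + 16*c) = (c^2 - 36)/(c^2 - 10*c + 16)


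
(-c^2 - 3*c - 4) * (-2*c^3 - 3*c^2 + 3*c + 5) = 2*c^5 + 9*c^4 + 14*c^3 - 2*c^2 - 27*c - 20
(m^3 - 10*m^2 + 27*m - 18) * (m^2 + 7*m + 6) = m^5 - 3*m^4 - 37*m^3 + 111*m^2 + 36*m - 108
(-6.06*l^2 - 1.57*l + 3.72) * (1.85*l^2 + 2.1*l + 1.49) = -11.211*l^4 - 15.6305*l^3 - 5.4444*l^2 + 5.4727*l + 5.5428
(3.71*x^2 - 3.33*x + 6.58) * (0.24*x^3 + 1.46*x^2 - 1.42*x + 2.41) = 0.8904*x^5 + 4.6174*x^4 - 8.5508*x^3 + 23.2765*x^2 - 17.3689*x + 15.8578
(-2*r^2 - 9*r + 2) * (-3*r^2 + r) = 6*r^4 + 25*r^3 - 15*r^2 + 2*r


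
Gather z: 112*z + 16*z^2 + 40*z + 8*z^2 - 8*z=24*z^2 + 144*z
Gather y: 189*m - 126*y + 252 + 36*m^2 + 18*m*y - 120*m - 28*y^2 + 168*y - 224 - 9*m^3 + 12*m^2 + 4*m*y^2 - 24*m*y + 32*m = -9*m^3 + 48*m^2 + 101*m + y^2*(4*m - 28) + y*(42 - 6*m) + 28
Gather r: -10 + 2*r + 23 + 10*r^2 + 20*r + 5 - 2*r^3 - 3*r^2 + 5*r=-2*r^3 + 7*r^2 + 27*r + 18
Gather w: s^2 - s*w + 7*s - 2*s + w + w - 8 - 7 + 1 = s^2 + 5*s + w*(2 - s) - 14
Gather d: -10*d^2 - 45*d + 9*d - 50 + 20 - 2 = -10*d^2 - 36*d - 32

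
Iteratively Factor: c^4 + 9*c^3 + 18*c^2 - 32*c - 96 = (c - 2)*(c^3 + 11*c^2 + 40*c + 48) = (c - 2)*(c + 4)*(c^2 + 7*c + 12) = (c - 2)*(c + 3)*(c + 4)*(c + 4)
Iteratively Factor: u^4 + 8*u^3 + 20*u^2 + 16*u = (u)*(u^3 + 8*u^2 + 20*u + 16) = u*(u + 2)*(u^2 + 6*u + 8) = u*(u + 2)*(u + 4)*(u + 2)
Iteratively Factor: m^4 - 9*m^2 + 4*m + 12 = (m - 2)*(m^3 + 2*m^2 - 5*m - 6) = (m - 2)^2*(m^2 + 4*m + 3) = (m - 2)^2*(m + 3)*(m + 1)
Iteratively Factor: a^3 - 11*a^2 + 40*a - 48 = (a - 4)*(a^2 - 7*a + 12) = (a - 4)*(a - 3)*(a - 4)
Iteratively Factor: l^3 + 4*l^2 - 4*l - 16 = (l + 2)*(l^2 + 2*l - 8) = (l + 2)*(l + 4)*(l - 2)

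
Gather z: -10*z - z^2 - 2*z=-z^2 - 12*z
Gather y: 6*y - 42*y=-36*y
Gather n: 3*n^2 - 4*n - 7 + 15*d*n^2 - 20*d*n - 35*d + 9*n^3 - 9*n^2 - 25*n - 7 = -35*d + 9*n^3 + n^2*(15*d - 6) + n*(-20*d - 29) - 14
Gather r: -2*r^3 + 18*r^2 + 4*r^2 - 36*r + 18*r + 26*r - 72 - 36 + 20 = -2*r^3 + 22*r^2 + 8*r - 88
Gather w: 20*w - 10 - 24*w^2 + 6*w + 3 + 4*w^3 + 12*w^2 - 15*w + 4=4*w^3 - 12*w^2 + 11*w - 3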